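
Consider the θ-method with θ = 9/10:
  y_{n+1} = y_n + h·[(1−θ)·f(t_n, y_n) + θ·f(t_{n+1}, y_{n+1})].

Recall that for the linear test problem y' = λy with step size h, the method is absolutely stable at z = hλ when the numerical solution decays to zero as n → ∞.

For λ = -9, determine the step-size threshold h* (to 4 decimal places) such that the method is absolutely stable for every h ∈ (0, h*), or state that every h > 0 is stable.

With y'=λy (z=hλ):
  y_{n+1} = y_n + z·[1/10·y_n + 9/10·y_{n+1}] ⇒ (1 − 9/10z)y_{n+1} = (1 + 1/10z)y_n
  ⇒ R(z) = (1 + 1/10z)/(1 − 9/10z).

Boundary: |R(x)|=1, x<0.
x=-1.4: |R|=0.3805
x=-2: |R|=0.2857
x=-10: |R|=0.0000
x=-100: |R|=0.0989
θ=9/10≥1/2 ⇒ |1+1/10x|<|1−9/10x| ∀x<0 ⇒ unbounded interval.

(−∞, 0) — no finite endpoint. Any h>0 works for λ=-9.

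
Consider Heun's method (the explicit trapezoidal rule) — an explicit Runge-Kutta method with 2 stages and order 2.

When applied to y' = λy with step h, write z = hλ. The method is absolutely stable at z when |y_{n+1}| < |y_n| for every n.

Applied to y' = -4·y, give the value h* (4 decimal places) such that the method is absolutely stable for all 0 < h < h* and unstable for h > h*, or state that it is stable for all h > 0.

Test eqn y'=λy, z=hλ:
  order 2, 2-stage ⇒ R(z)=1+z+z^2/2
  (e.g. R(-0.86)=0.50980, |R|=0.50980)

Boundary: |R(x)|=1, x<0.
x=-0.86: |R|=0.5098
|R(-2.02)|=1.0202 |R(-1.56)|=0.6568 |R(-0.57)|=0.5924
Bisect:
  x_lo=-2.7410 |R|=2.0155  x_hi=-0.1345 |R|=0.8746
  mid=-1.43772 |R|=0.59580 →hi
  mid=-2.08934 |R|=1.09333 →lo
  mid=-1.76353 |R|=0.79149 →hi
  mid=-1.92644 |R|=0.92914 →hi
  mid=-2.00789 |R|=1.00792 →lo
  mid=-1.96716 |R|=0.96770 →hi
  mid=-1.98752 |R|=0.98760 →hi
  mid=-1.99771 |R|=0.99771 →hi
  mid=-2.00280 |R|=1.00280 →lo
  ...
  [-2.00009,-1.99993] ⇒ x*=-2.0000
Stable set (-2.0000, 0).

(-2.0000,0); λ=-4 ⇒ h* = 0.5000.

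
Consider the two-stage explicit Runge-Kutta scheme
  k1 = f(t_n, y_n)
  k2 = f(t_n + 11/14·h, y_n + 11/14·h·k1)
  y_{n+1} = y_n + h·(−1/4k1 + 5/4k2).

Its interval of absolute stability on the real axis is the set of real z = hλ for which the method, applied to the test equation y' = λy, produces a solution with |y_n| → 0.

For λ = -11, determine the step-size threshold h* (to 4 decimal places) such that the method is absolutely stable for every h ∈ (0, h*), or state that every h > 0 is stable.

Test eqn y'=λy, z=hλ:
  k1=λy_n ⇒ h·k1=z·y_n;  k2=λ(1+11/14z)y_n ⇒ h·k2=z(1+11/14z)y_n
  y_{n+1}/y_n = 1 − 1/4z + 5/4z(1+11/14z) = 1 + z + 55/56z²
  Hence R(z) = 1 + z + 55/56z².

Boundary: |R(x)|=1, x<0.
x=-1.26: |R|=1.2993
R=1: x+55/56x²=0 ⇒ x=−56/55=-1.0182; min R=1−1/(4·55/56)=0.7455>−1
Confirm numerically:
  x=-0.835: |R|=0.84977 <1
  x=-0.811: |R|=0.83498 <1
  x=-0.777: |R|=0.81595 <1
  x=-0.620: |R|=0.75754 <1
  x=-1.541: |R|=1.79128 >1
  x=-1.312: |R|=1.37861 >1
  x=-1.159: |R|=1.16029 >1
Stable set (-1.0182, 0).

(-1.0182,0); λ=-11 ⇒ h* = (56/55)/11 = 0.0926.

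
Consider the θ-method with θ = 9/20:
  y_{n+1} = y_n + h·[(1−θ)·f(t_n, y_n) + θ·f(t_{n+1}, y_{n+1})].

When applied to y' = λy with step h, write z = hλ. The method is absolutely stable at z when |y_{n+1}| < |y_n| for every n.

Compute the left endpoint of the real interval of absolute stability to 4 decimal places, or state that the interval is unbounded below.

With y'=λy (z=hλ):
  y_{n+1} = y_n + z·[11/20·y_n + 9/20·y_{n+1}] ⇒ (1 − 9/20z)y_{n+1} = (1 + 11/20z)y_n
  so R(z) = (1 + 11/20z)/(1 − 9/20z).

Need |R(x)|<1, x<0.
x=-0.71: |R|=0.4619
R=−1: 1+11/20x = −1+9/20x ⇒ -1/10x=2 ⇒ x=2/(-1/10)=-20.0000
Confirm numerically:
  x=-12.298: |R|=0.88213 <1
  x=-10.176: |R|=0.82392 <1
  x=-9.644: |R|=0.80606 <1
  x=-20.197: |R|=1.00195 >1
  x=-20.081: |R|=1.00081 >1
Interval (-20.0000, 0).

left endpoint -20.0000.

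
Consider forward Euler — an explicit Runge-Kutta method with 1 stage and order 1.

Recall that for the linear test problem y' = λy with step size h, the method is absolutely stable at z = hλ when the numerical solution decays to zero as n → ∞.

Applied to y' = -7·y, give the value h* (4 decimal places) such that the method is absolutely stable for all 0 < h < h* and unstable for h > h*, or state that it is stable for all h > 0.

(-2.0000,0); λ=-7 ⇒ h* = 0.2857.

Test eqn y'=λy, z=hλ:
  order 1, 1-stage ⇒ R(z)=1+z
  (e.g. R(-0.32)=0.68000, |R|=0.68000)

Solve |R(x)|<1 on ℝ⁻.
x=-0.32: |R|=0.6800
|R(-1.99)|=0.9900 |R(-1.7)|=0.7000 |R(-0.54)|=0.4600
Bisect:
  x_lo=-2.8808 |R|=1.8808  x_hi=-0.2720 |R|=0.7280
  mid=-1.57641 |R|=0.57641 →hi
  mid=-2.22861 |R|=1.22861 →lo
  mid=-1.90251 |R|=0.90251 →hi
  mid=-2.06556 |R|=1.06556 →lo
  mid=-1.98403 |R|=0.98403 →hi
  mid=-2.02480 |R|=1.02480 →lo
  mid=-2.00441 |R|=1.00441 →lo
  mid=-1.99422 |R|=0.99422 →hi
  mid=-1.99932 |R|=0.99932 →hi
  ...
  [-2.00011,-1.99996] ⇒ x*=-2.0000
Stable set (-2.0000, 0).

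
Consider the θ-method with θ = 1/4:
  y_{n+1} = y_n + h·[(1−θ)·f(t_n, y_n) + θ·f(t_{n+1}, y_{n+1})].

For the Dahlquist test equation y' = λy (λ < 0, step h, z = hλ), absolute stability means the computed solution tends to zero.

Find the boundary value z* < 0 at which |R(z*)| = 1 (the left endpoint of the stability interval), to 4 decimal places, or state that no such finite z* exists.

With y'=λy (z=hλ):
  y_{n+1} = y_n + z·[3/4·y_n + 1/4·y_{n+1}] ⇒ (1 − 1/4z)y_{n+1} = (1 + 3/4z)y_n
  so R(z) = (1 + 3/4z)/(1 − 1/4z).

Solve |R(x)|<1 on ℝ⁻.
x=-1.25: |R|=0.0476
R=−1: 1+3/4x = −1+1/4x ⇒ -1/2x=2 ⇒ x=2/(-1/2)=-4.0000
Confirm numerically:
  x=-3.794: |R|=0.94714 <1
  x=-3.151: |R|=0.76255 <1
  x=-1.710: |R|=0.19790 <1
  x=-4.310: |R|=1.07461 >1
  x=-4.171: |R|=1.04186 >1
  x=-4.036: |R|=1.00896 >1
Stable set (-4.0000, 0).

left endpoint -4.0000.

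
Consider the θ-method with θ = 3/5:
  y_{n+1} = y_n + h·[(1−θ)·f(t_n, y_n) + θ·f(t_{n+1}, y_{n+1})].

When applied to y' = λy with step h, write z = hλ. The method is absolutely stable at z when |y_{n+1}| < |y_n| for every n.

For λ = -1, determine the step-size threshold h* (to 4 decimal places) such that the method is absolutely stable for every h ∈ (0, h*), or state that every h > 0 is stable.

unbounded; (−∞, 0). Any h>0 works for λ=-1.

Test eqn y'=λy, z=hλ:
  y_{n+1} = y_n + z·[2/5·y_n + 3/5·y_{n+1}] ⇒ (1 − 3/5z)y_{n+1} = (1 + 2/5z)y_n
  so R(z) = (1 + 2/5z)/(1 − 3/5z).

Boundary: |R(x)|=1, x<0.
x=-0.86: |R|=0.4327
x=-2: |R|=0.0909
x=-10: |R|=0.4286
x=-100: |R|=0.6393
θ=3/5≥1/2 ⇒ |1+2/5x|<|1−3/5x| ∀x<0 ⇒ stable on all of ℝ⁻.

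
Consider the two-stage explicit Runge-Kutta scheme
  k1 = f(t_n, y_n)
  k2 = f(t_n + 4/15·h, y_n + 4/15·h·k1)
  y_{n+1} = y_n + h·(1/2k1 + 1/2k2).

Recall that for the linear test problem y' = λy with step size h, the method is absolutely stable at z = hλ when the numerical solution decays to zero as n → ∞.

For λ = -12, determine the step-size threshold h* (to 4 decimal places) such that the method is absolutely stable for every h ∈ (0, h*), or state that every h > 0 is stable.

Set f=λy, z=hλ:
  k1=λy_n ⇒ h·k1=z·y_n;  k2=λ(1+4/15z)y_n ⇒ h·k2=z(1+4/15z)y_n
  y_{n+1}/y_n = 1 + 1/2z + 1/2z(1+4/15z) = 1 + z + 2/15z²
  so R(z) = 1 + z + 2/15z².

Need |R(x)|<1, x<0.
x=-1.78: |R|=0.3575
R=1: x+2/15x²=0 ⇒ x=−15/2=-7.5000; min R=1−1/(4·2/15)=-0.8750>−1
Confirm numerically:
  x=-6.203: |R|=0.07271 <1
  x=-4.398: |R|=0.81901 <1
  x=-3.722: |R|=0.87490 <1
  x=-7.861: |R|=1.37838 >1
  x=-7.636: |R|=1.13847 >1
Stable set (-7.5000, 0).

(-7.5000,0); λ=-12 ⇒ h* = (15/2)/12 = 0.6250.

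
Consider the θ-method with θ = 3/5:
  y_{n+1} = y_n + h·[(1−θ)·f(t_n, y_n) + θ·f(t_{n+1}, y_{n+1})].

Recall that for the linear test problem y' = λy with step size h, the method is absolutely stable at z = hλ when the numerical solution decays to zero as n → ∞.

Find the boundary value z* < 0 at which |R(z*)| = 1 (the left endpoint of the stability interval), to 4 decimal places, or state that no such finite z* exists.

Set f=λy, z=hλ:
  y_{n+1} = y_n + z·[2/5·y_n + 3/5·y_{n+1}] ⇒ (1 − 3/5z)y_{n+1} = (1 + 2/5z)y_n
  so R(z) = (1 + 2/5z)/(1 − 3/5z).

Solve |R(x)|<1 on ℝ⁻.
x=-0.46: |R|=0.6395
x=-2: |R|=0.0909
x=-10: |R|=0.4286
x=-100: |R|=0.6393
θ=3/5≥1/2 ⇒ |1+2/5x|<|1−3/5x| ∀x<0 ⇒ interval (−∞,0).

unbounded; (−∞, 0).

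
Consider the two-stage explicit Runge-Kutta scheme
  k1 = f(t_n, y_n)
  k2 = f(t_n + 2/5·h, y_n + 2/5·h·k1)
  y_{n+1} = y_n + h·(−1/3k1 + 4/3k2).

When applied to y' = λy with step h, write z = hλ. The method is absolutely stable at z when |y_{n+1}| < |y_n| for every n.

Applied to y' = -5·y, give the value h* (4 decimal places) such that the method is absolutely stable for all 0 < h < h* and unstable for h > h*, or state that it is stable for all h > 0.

(-1.8750,0); λ=-5 ⇒ h* = (15/8)/5 = 0.3750.

With y'=λy (z=hλ):
  k1=λy_n ⇒ h·k1=z·y_n;  k2=λ(1+2/5z)y_n ⇒ h·k2=z(1+2/5z)y_n
  y_{n+1}/y_n = 1 − 1/3z + 4/3z(1+2/5z) = 1 + z + 8/15z²
  ⇒ R(z) = 1 + z + 8/15z².

Boundary: |R(x)|=1, x<0.
x=-0.74: |R|=0.5521
R=1: x+8/15x²=0 ⇒ x=−15/8=-1.8750; min R=1−1/(4·8/15)=0.5312>−1
Confirm numerically:
  x=-1.804: |R|=0.93169 <1
  x=-1.144: |R|=0.55399 <1
  x=-0.801: |R|=0.54119 <1
  x=-2.059: |R|=1.20206 >1
  x=-1.959: |R|=1.08776 >1
Interval (-1.8750, 0).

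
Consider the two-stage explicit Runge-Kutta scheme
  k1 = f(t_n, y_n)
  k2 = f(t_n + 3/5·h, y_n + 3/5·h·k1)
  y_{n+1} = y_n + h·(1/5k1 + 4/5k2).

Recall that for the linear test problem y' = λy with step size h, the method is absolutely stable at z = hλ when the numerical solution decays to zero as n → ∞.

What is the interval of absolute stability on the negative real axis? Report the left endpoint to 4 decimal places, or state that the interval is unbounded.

z∈(-2.0833,0).

With y'=λy (z=hλ):
  k1=λy_n ⇒ h·k1=z·y_n;  k2=λ(1+3/5z)y_n ⇒ h·k2=z(1+3/5z)y_n
  y_{n+1}/y_n = 1 + 1/5z + 4/5z(1+3/5z) = 1 + z + 12/25z²
  R(z) = 1 + z + 12/25z².

Find x<0 with |R(x)|<1.
x=-1.35: |R|=0.5248
R=1: x+12/25x²=0 ⇒ x=−25/12=-2.0833; min R=1−1/(4·12/25)=0.4792>−1
Confirm numerically:
  x=-1.761: |R|=0.72754 <1
  x=-1.692: |R|=0.68217 <1
  x=-1.501: |R|=0.58044 <1
  x=-0.915: |R|=0.48687 <1
  x=-2.610: |R|=1.65981 >1
  x=-2.523: |R|=1.53245 >1
So |R|<1 on (-2.0833, 0).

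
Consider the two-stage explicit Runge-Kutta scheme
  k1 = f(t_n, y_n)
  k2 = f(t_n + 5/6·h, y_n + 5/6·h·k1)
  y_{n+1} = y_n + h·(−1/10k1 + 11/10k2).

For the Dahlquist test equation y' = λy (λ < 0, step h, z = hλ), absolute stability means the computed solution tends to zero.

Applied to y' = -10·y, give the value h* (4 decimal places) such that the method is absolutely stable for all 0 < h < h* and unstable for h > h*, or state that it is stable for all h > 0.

Set f=λy, z=hλ:
  k1=λy_n ⇒ h·k1=z·y_n;  k2=λ(1+5/6z)y_n ⇒ h·k2=z(1+5/6z)y_n
  y_{n+1}/y_n = 1 − 1/10z + 11/10z(1+5/6z) = 1 + z + 11/12z²
  Hence R(z) = 1 + z + 11/12z².

Solve |R(x)|<1 on ℝ⁻.
x=-1.6: |R|=1.7467
R=1: x+11/12x²=0 ⇒ x=−12/11=-1.0909; min R=1−1/(4·11/12)=0.7273>−1
Confirm numerically:
  x=-0.980: |R|=0.90037 <1
  x=-0.622: |R|=0.73264 <1
  x=-0.499: |R|=0.72925 <1
  x=-1.551: |R|=1.65413 >1
  x=-1.422: |R|=1.43158 >1
Interval (-1.0909, 0).

(-1.0909,0); λ=-10 ⇒ h* = (12/11)/10 = 0.1091.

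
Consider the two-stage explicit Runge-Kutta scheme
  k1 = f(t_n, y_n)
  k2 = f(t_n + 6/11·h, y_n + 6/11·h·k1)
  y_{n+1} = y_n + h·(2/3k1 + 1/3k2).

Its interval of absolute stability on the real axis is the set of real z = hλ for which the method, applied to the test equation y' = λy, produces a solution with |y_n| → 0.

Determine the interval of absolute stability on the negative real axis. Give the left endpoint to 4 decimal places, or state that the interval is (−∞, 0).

With y'=λy (z=hλ):
  k1=λy_n ⇒ h·k1=z·y_n;  k2=λ(1+6/11z)y_n ⇒ h·k2=z(1+6/11z)y_n
  y_{n+1}/y_n = 1 + 2/3z + 1/3z(1+6/11z) = 1 + z + 2/11z²
  so R(z) = 1 + z + 2/11z².

Find x<0 with |R(x)|<1.
x=-1.6: |R|=0.1345
R=1: x+2/11x²=0 ⇒ x=−11/2=-5.5000; min R=1−1/(4·2/11)=-0.3750>−1
Confirm numerically:
  x=-5.422: |R|=0.92311 <1
  x=-3.615: |R|=0.23896 <1
  x=-3.307: |R|=0.31859 <1
  x=-2.391: |R|=0.35157 <1
  x=-5.851: |R|=1.37340 >1
  x=-5.827: |R|=1.34644 >1
  x=-5.643: |R|=1.14672 >1
Stable set (-5.5000, 0).

(-5.5000, 0).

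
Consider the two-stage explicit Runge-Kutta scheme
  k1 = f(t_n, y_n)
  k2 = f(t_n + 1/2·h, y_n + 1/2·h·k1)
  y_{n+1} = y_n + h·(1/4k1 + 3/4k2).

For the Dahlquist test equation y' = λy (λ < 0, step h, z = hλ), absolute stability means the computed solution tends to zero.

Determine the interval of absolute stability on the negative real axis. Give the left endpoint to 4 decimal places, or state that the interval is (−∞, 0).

(-2.6667, 0).

Test eqn y'=λy, z=hλ:
  k1=λy_n ⇒ h·k1=z·y_n;  k2=λ(1+1/2z)y_n ⇒ h·k2=z(1+1/2z)y_n
  y_{n+1}/y_n = 1 + 1/4z + 3/4z(1+1/2z) = 1 + z + 3/8z²
  R(z) = 1 + z + 3/8z².

Find x<0 with |R(x)|<1.
x=-0.57: |R|=0.5518
R=1: x+3/8x²=0 ⇒ x=−8/3=-2.6667; min R=1−1/(4·3/8)=0.3333>−1
Confirm numerically:
  x=-2.367: |R|=0.73401 <1
  x=-1.210: |R|=0.33904 <1
  x=-1.151: |R|=0.34580 <1
  x=-3.060: |R|=1.45135 >1
  x=-3.031: |R|=1.41411 >1
  x=-2.711: |R|=1.04507 >1
Interval (-2.6667, 0).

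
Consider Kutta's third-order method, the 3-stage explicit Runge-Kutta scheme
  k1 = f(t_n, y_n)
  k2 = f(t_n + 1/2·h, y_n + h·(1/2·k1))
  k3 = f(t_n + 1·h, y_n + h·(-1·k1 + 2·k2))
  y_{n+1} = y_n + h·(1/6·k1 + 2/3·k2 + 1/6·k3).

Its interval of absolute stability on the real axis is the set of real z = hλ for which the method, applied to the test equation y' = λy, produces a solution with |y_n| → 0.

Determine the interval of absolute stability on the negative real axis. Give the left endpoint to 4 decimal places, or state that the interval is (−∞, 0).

z∈(-2.5127,0).

With y'=λy (z=hλ):
  order 3, 3-stage ⇒ R(z)=1+z+z^2/2+z^3/6
  (e.g. R(-1.45)=0.09315, |R|=0.09315)

Solve |R(x)|<1 on ℝ⁻.
x=-1.45: |R|=0.0931
|R(-1.96)|=0.2941 |R(-0.8)|=0.4347 |R(-0.77)|=0.4504
Bisect:
  x_lo=-3.2579 |R|=2.7142  x_hi=-0.3932 |R|=0.6740
  mid=-1.82557 |R|=0.17323 →hi
  mid=-2.54174 |R|=1.04831 →lo
  mid=-2.18365 |R|=0.53488 →hi
  mid=-2.36270 |R|=0.76976 →hi
  mid=-2.45222 |R|=0.90322 →hi
  mid=-2.49698 |R|=0.97427 →hi
  mid=-2.51936 |R|=1.01091 →lo
  mid=-2.50817 |R|=0.99249 →hi
  mid=-2.51376 |R|=1.00168 →lo
  ...
  [-2.51289,-2.51272] ⇒ x*=-2.5127
Stable set (-2.5127, 0).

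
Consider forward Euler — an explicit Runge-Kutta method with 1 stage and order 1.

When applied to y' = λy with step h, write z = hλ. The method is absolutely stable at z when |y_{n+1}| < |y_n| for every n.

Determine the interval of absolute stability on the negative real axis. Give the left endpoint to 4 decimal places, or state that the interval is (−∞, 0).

(-2.0000, 0).

Test eqn y'=λy, z=hλ:
  order 1, 1-stage ⇒ R(z)=1+z
  (e.g. R(-0.54)=0.46000, |R|=0.46000)

Need |R(x)|<1, x<0.
x=-0.54: |R|=0.4600
|R(-1.58)|=0.5800 |R(-0.79)|=0.2100 |R(-0.61)|=0.3900
Bisect:
  x_lo=-2.3300 |R|=1.3300  x_hi=-0.1471 |R|=0.8529
  mid=-1.23851 |R|=0.23851 →hi
  mid=-1.78424 |R|=0.78424 →hi
  mid=-2.05710 |R|=1.05710 →lo
  mid=-1.92067 |R|=0.92067 →hi
  mid=-1.98889 |R|=0.98889 →hi
  mid=-2.02299 |R|=1.02299 →lo
  mid=-2.00594 |R|=1.00594 →lo
  mid=-1.99741 |R|=0.99741 →hi
  mid=-2.00168 |R|=1.00168 →lo
  mid=-1.99955 |R|=0.99955 →hi
  ...
  [-2.00008,-1.99995] ⇒ x*=-2.0000
Interval (-2.0000, 0).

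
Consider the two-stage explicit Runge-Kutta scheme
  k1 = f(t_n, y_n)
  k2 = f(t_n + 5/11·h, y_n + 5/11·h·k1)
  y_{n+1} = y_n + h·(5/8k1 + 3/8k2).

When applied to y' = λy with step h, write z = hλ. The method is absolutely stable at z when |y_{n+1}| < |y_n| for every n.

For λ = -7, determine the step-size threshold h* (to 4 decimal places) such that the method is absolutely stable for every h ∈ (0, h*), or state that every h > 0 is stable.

With y'=λy (z=hλ):
  k1=λy_n ⇒ h·k1=z·y_n;  k2=λ(1+5/11z)y_n ⇒ h·k2=z(1+5/11z)y_n
  y_{n+1}/y_n = 1 + 5/8z + 3/8z(1+5/11z) = 1 + z + 15/88z²
  so R(z) = 1 + z + 15/88z².

Solve |R(x)|<1 on ℝ⁻.
x=-0.86: |R|=0.2661
R=1: x+15/88x²=0 ⇒ x=−88/15=-5.8667; min R=1−1/(4·15/88)=-0.4667>−1
Confirm numerically:
  x=-4.855: |R|=0.16279 <1
  x=-3.949: |R|=0.29083 <1
  x=-3.605: |R|=0.38977 <1
  x=-6.335: |R|=1.50572 >1
  x=-6.186: |R|=1.33672 >1
  x=-6.142: |R|=1.28826 >1
Stable set (-5.8667, 0).

(-5.8667,0); λ=-7 ⇒ h* = (88/15)/7 = 0.8381.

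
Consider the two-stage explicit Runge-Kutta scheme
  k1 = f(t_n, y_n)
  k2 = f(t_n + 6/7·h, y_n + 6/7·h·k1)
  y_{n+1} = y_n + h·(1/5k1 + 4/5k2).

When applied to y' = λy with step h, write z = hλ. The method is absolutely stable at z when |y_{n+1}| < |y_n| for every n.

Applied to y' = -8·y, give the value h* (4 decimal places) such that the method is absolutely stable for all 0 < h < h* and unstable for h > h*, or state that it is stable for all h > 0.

(-1.4583,0); λ=-8 ⇒ h* = (35/24)/8 = 0.1823.

With y'=λy (z=hλ):
  k1=λy_n ⇒ h·k1=z·y_n;  k2=λ(1+6/7z)y_n ⇒ h·k2=z(1+6/7z)y_n
  y_{n+1}/y_n = 1 + 1/5z + 4/5z(1+6/7z) = 1 + z + 24/35z²
  Hence R(z) = 1 + z + 24/35z².

Boundary: |R(x)|=1, x<0.
x=-0.48: |R|=0.6780
R=1: x+24/35x²=0 ⇒ x=−35/24=-1.4583; min R=1−1/(4·24/35)=0.6354>−1
Confirm numerically:
  x=-1.416: |R|=0.95890 <1
  x=-1.164: |R|=0.76507 <1
  x=-0.776: |R|=0.63692 <1
  x=-1.955: |R|=1.66582 >1
  x=-1.928: |R|=1.62093 >1
  x=-1.751: |R|=1.35140 >1
Stable set (-1.4583, 0).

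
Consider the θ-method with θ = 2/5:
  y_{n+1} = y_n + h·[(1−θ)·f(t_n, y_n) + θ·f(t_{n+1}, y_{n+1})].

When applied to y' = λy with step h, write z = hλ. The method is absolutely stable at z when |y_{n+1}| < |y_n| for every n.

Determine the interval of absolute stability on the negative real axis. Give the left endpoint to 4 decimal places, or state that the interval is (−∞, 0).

(-10.0000, 0).

Set f=λy, z=hλ:
  y_{n+1} = y_n + z·[3/5·y_n + 2/5·y_{n+1}] ⇒ (1 − 2/5z)y_{n+1} = (1 + 3/5z)y_n
  Hence R(z) = (1 + 3/5z)/(1 − 2/5z).

Boundary: |R(x)|=1, x<0.
x=-1.43: |R|=0.0903
R=−1: 1+3/5x = −1+2/5x ⇒ -1/5x=2 ⇒ x=2/(-1/5)=-10.0000
Confirm numerically:
  x=-6.233: |R|=0.78432 <1
  x=-6.073: |R|=0.77097 <1
  x=-4.802: |R|=0.64407 <1
  x=-10.381: |R|=1.01479 >1
  x=-10.312: |R|=1.01218 >1
  x=-10.194: |R|=1.00764 >1
Interval (-10.0000, 0).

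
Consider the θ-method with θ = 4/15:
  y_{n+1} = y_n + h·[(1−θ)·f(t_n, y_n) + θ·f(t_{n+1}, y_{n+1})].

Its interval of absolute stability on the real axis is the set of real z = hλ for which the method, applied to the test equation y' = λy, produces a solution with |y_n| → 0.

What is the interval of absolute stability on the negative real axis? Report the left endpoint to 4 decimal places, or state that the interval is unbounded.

(-4.2857, 0).

On y'=λy, z=hλ:
  y_{n+1} = y_n + z·[11/15·y_n + 4/15·y_{n+1}] ⇒ (1 − 4/15z)y_{n+1} = (1 + 11/15z)y_n
  ⇒ R(z) = (1 + 11/15z)/(1 − 4/15z).

Boundary: |R(x)|=1, x<0.
x=-1.7: |R|=0.1697
R=−1: 1+11/15x = −1+4/15x ⇒ -7/15x=2 ⇒ x=2/(-7/15)=-4.2857
Confirm numerically:
  x=-3.849: |R|=0.89943 <1
  x=-2.393: |R|=0.46081 <1
  x=-1.988: |R|=0.29923 <1
  x=-1.841: |R|=0.23480 <1
  x=-4.773: |R|=1.10005 >1
  x=-4.558: |R|=1.05735 >1
Stable set (-4.2857, 0).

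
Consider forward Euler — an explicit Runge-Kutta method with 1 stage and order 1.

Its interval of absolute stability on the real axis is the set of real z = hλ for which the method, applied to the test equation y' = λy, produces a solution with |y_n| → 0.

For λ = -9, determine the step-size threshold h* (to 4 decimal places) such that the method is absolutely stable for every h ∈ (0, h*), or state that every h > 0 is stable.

(-2.0000,0); λ=-9 ⇒ h* = 0.2222.

On y'=λy, z=hλ:
  order 1, 1-stage ⇒ R(z)=1+z
  (e.g. R(-1.79)=-0.79000, |R|=0.79000)

Boundary: |R(x)|=1, x<0.
x=-1.79: |R|=0.7900
|R(-1.13)|=0.1300 |R(-0.95)|=0.0500 |R(-0.63)|=0.3700
Bisect:
  x_lo=-2.8951 |R|=1.8951  x_hi=-0.2715 |R|=0.7285
  mid=-1.58332 |R|=0.58332 →hi
  mid=-2.23922 |R|=1.23922 →lo
  mid=-1.91127 |R|=0.91127 →hi
  mid=-2.07525 |R|=1.07525 →lo
  mid=-1.99326 |R|=0.99326 →hi
  mid=-2.03425 |R|=1.03425 →lo
  mid=-2.01376 |R|=1.01376 →lo
  mid=-2.00351 |R|=1.00351 →lo
  mid=-1.99839 |R|=0.99839 →hi
  mid=-2.00095 |R|=1.00095 →lo
  ...
  [-2.00015,-1.99999] ⇒ x*=-2.0000
So |R|<1 on (-2.0000, 0).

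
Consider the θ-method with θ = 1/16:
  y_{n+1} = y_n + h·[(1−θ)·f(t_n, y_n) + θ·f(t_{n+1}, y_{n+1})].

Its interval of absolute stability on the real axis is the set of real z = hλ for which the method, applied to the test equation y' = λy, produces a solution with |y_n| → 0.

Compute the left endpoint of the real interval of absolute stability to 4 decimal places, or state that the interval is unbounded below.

On y'=λy, z=hλ:
  y_{n+1} = y_n + z·[15/16·y_n + 1/16·y_{n+1}] ⇒ (1 − 1/16z)y_{n+1} = (1 + 15/16z)y_n
  Hence R(z) = (1 + 15/16z)/(1 − 1/16z).

Need |R(x)|<1, x<0.
x=-1.37: |R|=0.2619
R=−1: 1+15/16x = −1+1/16x ⇒ -7/8x=2 ⇒ x=2/(-7/8)=-2.2857
Confirm numerically:
  x=-2.070: |R|=0.83287 <1
  x=-1.805: |R|=0.62202 <1
  x=-1.326: |R|=0.22452 <1
  x=-2.632: |R|=1.26020 >1
  x=-2.430: |R|=1.10960 >1
Stable set (-2.2857, 0).

left endpoint -2.2857.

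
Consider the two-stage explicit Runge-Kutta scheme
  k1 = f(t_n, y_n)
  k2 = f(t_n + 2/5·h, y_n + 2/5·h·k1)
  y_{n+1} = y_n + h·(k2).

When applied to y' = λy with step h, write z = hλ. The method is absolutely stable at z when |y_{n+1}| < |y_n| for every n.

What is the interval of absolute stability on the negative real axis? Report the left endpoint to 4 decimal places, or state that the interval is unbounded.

Set f=λy, z=hλ:
  k1=λy_n ⇒ h·k1=z·y_n;  k2=λ(1+2/5z)y_n ⇒ h·k2=z(1+2/5z)y_n
  y_{n+1}/y_n = 1 + z(1+2/5z) = 1 + z + 2/5z²
  ⇒ R(z) = 1 + z + 2/5z².

Solve |R(x)|<1 on ℝ⁻.
x=-1.09: |R|=0.3852
R=1: x+2/5x²=0 ⇒ x=−5/2=-2.5000; min R=1−1/(4·2/5)=0.3750>−1
Confirm numerically:
  x=-2.417: |R|=0.91976 <1
  x=-1.669: |R|=0.44522 <1
  x=-1.025: |R|=0.39525 <1
  x=-2.774: |R|=1.30403 >1
  x=-2.676: |R|=1.18839 >1
  x=-2.668: |R|=1.17929 >1
Interval (-2.5000, 0).

(-2.5000, 0).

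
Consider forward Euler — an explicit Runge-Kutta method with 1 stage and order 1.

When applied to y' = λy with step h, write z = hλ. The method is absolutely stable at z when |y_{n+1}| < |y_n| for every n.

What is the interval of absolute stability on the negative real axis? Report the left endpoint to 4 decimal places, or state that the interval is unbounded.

Test eqn y'=λy, z=hλ:
  order 1, 1-stage ⇒ R(z)=1+z
  (e.g. R(-0.39)=0.61000, |R|=0.61000)

Boundary: |R(x)|=1, x<0.
x=-0.39: |R|=0.6100
|R(-2.04)|=1.0400 |R(-1.82)|=0.8200 |R(-1.72)|=0.7200
Bisect:
  x_lo=-2.5171 |R|=1.5171  x_hi=-0.2861 |R|=0.7139
  mid=-1.40162 |R|=0.40162 →hi
  mid=-1.95938 |R|=0.95938 →hi
  mid=-2.23826 |R|=1.23826 →lo
  mid=-2.09882 |R|=1.09882 →lo
  mid=-2.02910 |R|=1.02910 →lo
  mid=-1.99424 |R|=0.99424 →hi
  mid=-2.01167 |R|=1.01167 →lo
  mid=-2.00296 |R|=1.00296 →lo
  mid=-1.99860 |R|=0.99860 →hi
  ...
  [-2.00010,-1.99996] ⇒ x*=-2.0000
So |R|<1 on (-2.0000, 0).

(-2.0000, 0).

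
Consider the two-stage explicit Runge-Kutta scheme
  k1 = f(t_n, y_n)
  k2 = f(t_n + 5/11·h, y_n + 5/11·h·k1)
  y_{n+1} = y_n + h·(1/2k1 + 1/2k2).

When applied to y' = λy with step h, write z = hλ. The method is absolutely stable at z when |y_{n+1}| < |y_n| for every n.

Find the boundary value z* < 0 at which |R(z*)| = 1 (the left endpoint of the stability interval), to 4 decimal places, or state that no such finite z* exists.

z* = -4.4000.

With y'=λy (z=hλ):
  k1=λy_n ⇒ h·k1=z·y_n;  k2=λ(1+5/11z)y_n ⇒ h·k2=z(1+5/11z)y_n
  y_{n+1}/y_n = 1 + 1/2z + 1/2z(1+5/11z) = 1 + z + 5/22z²
  R(z) = 1 + z + 5/22z².

Solve |R(x)|<1 on ℝ⁻.
x=-1.21: |R|=0.1227
R=1: x+5/22x²=0 ⇒ x=−22/5=-4.4000; min R=1−1/(4·5/22)=-0.1000>−1
Confirm numerically:
  x=-2.982: |R|=0.03898 <1
  x=-2.638: |R|=0.05640 <1
  x=-2.066: |R|=0.09592 <1
  x=-4.887: |R|=1.54090 >1
  x=-4.601: |R|=1.21018 >1
  x=-4.581: |R|=1.18845 >1
So |R|<1 on (-4.4000, 0).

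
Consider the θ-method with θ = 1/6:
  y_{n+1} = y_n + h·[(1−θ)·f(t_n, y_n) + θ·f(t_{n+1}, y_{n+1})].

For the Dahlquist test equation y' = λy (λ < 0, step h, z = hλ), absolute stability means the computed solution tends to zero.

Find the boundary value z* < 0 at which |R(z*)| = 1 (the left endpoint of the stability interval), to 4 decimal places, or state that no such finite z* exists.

Set f=λy, z=hλ:
  y_{n+1} = y_n + z·[5/6·y_n + 1/6·y_{n+1}] ⇒ (1 − 1/6z)y_{n+1} = (1 + 5/6z)y_n
  ⇒ R(z) = (1 + 5/6z)/(1 − 1/6z).

Find x<0 with |R(x)|<1.
x=-0.6: |R|=0.4545
R=−1: 1+5/6x = −1+1/6x ⇒ -2/3x=2 ⇒ x=2/(-2/3)=-3.0000
Confirm numerically:
  x=-2.765: |R|=0.89276 <1
  x=-2.324: |R|=0.67516 <1
  x=-1.944: |R|=0.46828 <1
  x=-1.794: |R|=0.38106 <1
  x=-3.339: |R|=1.14520 >1
  x=-3.092: |R|=1.04048 >1
Stable set (-3.0000, 0).

left endpoint -3.0000.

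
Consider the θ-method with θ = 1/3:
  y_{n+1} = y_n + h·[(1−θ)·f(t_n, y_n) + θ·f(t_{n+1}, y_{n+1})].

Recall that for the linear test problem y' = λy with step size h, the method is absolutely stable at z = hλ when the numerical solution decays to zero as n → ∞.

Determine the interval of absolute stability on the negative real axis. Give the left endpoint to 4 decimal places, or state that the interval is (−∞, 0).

With y'=λy (z=hλ):
  y_{n+1} = y_n + z·[2/3·y_n + 1/3·y_{n+1}] ⇒ (1 − 1/3z)y_{n+1} = (1 + 2/3z)y_n
  so R(z) = (1 + 2/3z)/(1 − 1/3z).

Find x<0 with |R(x)|<1.
x=-0.32: |R|=0.7108
R=−1: 1+2/3x = −1+1/3x ⇒ -1/3x=2 ⇒ x=2/(-1/3)=-6.0000
Confirm numerically:
  x=-5.235: |R|=0.90710 <1
  x=-3.933: |R|=0.70186 <1
  x=-3.193: |R|=0.54675 <1
  x=-6.544: |R|=1.05700 >1
  x=-6.206: |R|=1.02238 >1
So |R|<1 on (-6.0000, 0).

(-6.0000, 0).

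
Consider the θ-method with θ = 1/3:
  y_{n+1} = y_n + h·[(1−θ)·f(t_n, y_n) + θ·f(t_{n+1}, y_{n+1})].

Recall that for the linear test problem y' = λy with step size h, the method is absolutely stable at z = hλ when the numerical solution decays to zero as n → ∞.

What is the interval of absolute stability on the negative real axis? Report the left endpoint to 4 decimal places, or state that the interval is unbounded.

z∈(-6.0000,0).

With y'=λy (z=hλ):
  y_{n+1} = y_n + z·[2/3·y_n + 1/3·y_{n+1}] ⇒ (1 − 1/3z)y_{n+1} = (1 + 2/3z)y_n
  R(z) = (1 + 2/3z)/(1 − 1/3z).

Boundary: |R(x)|=1, x<0.
x=-1.56: |R|=0.0263
R=−1: 1+2/3x = −1+1/3x ⇒ -1/3x=2 ⇒ x=2/(-1/3)=-6.0000
Confirm numerically:
  x=-5.610: |R|=0.95470 <1
  x=-5.370: |R|=0.92473 <1
  x=-4.439: |R|=0.79016 <1
  x=-4.307: |R|=0.76830 <1
  x=-6.472: |R|=1.04983 >1
  x=-6.193: |R|=1.02099 >1
Stable set (-6.0000, 0).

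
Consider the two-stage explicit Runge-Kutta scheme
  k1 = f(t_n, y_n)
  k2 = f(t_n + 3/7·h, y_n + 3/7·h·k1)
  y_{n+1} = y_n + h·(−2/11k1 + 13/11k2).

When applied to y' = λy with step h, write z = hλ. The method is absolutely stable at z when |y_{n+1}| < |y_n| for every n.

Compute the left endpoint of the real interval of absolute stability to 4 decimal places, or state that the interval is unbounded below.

left endpoint -1.9744.

On y'=λy, z=hλ:
  k1=λy_n ⇒ h·k1=z·y_n;  k2=λ(1+3/7z)y_n ⇒ h·k2=z(1+3/7z)y_n
  y_{n+1}/y_n = 1 − 2/11z + 13/11z(1+3/7z) = 1 + z + 39/77z²
  R(z) = 1 + z + 39/77z².

Boundary: |R(x)|=1, x<0.
x=-0.49: |R|=0.6316
R=1: x+39/77x²=0 ⇒ x=−77/39=-1.9744; min R=1−1/(4·39/77)=0.5064>−1
Confirm numerically:
  x=-1.620: |R|=0.70924 <1
  x=-1.523: |R|=0.65183 <1
  x=-1.194: |R|=0.52808 <1
  x=-1.033: |R|=0.50747 <1
  x=-2.474: |R|=1.62608 >1
  x=-2.023: |R|=1.04984 >1
So |R|<1 on (-1.9744, 0).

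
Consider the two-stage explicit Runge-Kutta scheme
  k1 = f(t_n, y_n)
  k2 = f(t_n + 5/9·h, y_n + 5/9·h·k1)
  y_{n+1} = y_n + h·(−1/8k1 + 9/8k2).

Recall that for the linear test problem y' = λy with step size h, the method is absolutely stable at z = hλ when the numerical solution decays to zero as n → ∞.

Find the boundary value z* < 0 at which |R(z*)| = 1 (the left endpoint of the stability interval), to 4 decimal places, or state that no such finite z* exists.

With y'=λy (z=hλ):
  k1=λy_n ⇒ h·k1=z·y_n;  k2=λ(1+5/9z)y_n ⇒ h·k2=z(1+5/9z)y_n
  y_{n+1}/y_n = 1 − 1/8z + 9/8z(1+5/9z) = 1 + z + 5/8z²
  R(z) = 1 + z + 5/8z².

Solve |R(x)|<1 on ℝ⁻.
x=-1.07: |R|=0.6456
R=1: x+5/8x²=0 ⇒ x=−8/5=-1.6000; min R=1−1/(4·5/8)=0.6000>−1
Confirm numerically:
  x=-1.417: |R|=0.83793 <1
  x=-1.231: |R|=0.71610 <1
  x=-1.100: |R|=0.65625 <1
  x=-0.742: |R|=0.60210 <1
  x=-2.104: |R|=1.66276 >1
  x=-1.693: |R|=1.09841 >1
So |R|<1 on (-1.6000, 0).

z* = -1.6000.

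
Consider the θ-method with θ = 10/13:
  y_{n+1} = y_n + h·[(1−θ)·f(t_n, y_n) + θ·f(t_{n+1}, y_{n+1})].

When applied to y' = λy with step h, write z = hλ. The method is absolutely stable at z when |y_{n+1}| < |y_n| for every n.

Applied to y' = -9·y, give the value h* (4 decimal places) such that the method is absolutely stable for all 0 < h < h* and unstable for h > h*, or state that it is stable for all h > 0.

On y'=λy, z=hλ:
  y_{n+1} = y_n + z·[3/13·y_n + 10/13·y_{n+1}] ⇒ (1 − 10/13z)y_{n+1} = (1 + 3/13z)y_n
  Hence R(z) = (1 + 3/13z)/(1 − 10/13z).

Need |R(x)|<1, x<0.
x=-1.49: |R|=0.3057
x=-2: |R|=0.2121
x=-10: |R|=0.1504
x=-100: |R|=0.2833
θ=10/13≥1/2 ⇒ |1+3/13x|<|1−10/13x| ∀x<0 ⇒ unbounded interval.

interval (−∞, 0). Any h>0 works for λ=-9.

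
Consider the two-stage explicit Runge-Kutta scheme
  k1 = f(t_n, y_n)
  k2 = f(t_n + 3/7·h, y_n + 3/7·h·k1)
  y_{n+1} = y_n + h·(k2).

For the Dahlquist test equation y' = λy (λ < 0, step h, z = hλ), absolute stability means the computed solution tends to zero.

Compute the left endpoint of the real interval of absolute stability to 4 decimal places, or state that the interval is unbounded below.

With y'=λy (z=hλ):
  k1=λy_n ⇒ h·k1=z·y_n;  k2=λ(1+3/7z)y_n ⇒ h·k2=z(1+3/7z)y_n
  y_{n+1}/y_n = 1 + z(1+3/7z) = 1 + z + 3/7z²
  R(z) = 1 + z + 3/7z².

Find x<0 with |R(x)|<1.
x=-1.21: |R|=0.4175
R=1: x+3/7x²=0 ⇒ x=−7/3=-2.3333; min R=1−1/(4·3/7)=0.4167>−1
Confirm numerically:
  x=-1.991: |R|=0.70789 <1
  x=-1.522: |R|=0.47078 <1
  x=-1.431: |R|=0.44661 <1
  x=-1.186: |R|=0.41683 <1
  x=-2.631: |R|=1.33564 >1
  x=-2.364: |R|=1.03107 >1
So |R|<1 on (-2.3333, 0).

left endpoint -2.3333.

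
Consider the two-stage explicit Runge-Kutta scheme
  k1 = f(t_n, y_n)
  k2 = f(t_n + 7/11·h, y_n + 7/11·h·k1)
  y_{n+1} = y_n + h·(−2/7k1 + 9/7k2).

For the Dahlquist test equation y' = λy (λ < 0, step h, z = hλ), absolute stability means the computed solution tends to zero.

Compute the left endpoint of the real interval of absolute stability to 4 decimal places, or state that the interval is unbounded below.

Set f=λy, z=hλ:
  k1=λy_n ⇒ h·k1=z·y_n;  k2=λ(1+7/11z)y_n ⇒ h·k2=z(1+7/11z)y_n
  y_{n+1}/y_n = 1 − 2/7z + 9/7z(1+7/11z) = 1 + z + 9/11z²
  Hence R(z) = 1 + z + 9/11z².

Need |R(x)|<1, x<0.
x=-1.16: |R|=0.9409
R=1: x+9/11x²=0 ⇒ x=−11/9=-1.2222; min R=1−1/(4·9/11)=0.6944>−1
Confirm numerically:
  x=-0.985: |R|=0.80882 <1
  x=-0.775: |R|=0.71642 <1
  x=-0.637: |R|=0.69499 <1
  x=-1.756: |R|=1.76689 >1
  x=-1.246: |R|=1.02424 >1
Stable set (-1.2222, 0).

left endpoint -1.2222.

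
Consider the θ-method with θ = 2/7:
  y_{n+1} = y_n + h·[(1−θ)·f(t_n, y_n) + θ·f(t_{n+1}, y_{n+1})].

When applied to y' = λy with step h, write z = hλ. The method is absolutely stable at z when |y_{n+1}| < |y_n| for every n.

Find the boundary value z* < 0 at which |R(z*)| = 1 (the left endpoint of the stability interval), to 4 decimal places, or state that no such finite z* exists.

On y'=λy, z=hλ:
  y_{n+1} = y_n + z·[5/7·y_n + 2/7·y_{n+1}] ⇒ (1 − 2/7z)y_{n+1} = (1 + 5/7z)y_n
  ⇒ R(z) = (1 + 5/7z)/(1 − 2/7z).

Need |R(x)|<1, x<0.
x=-0.61: |R|=0.4805
R=−1: 1+5/7x = −1+2/7x ⇒ -3/7x=2 ⇒ x=2/(-3/7)=-4.6667
Confirm numerically:
  x=-4.645: |R|=0.99601 <1
  x=-2.073: |R|=0.30190 <1
  x=-1.926: |R|=0.24235 <1
  x=-4.876: |R|=1.03749 >1
  x=-4.853: |R|=1.03346 >1
  x=-4.851: |R|=1.03311 >1
Stable set (-4.6667, 0).

z* = -4.6667.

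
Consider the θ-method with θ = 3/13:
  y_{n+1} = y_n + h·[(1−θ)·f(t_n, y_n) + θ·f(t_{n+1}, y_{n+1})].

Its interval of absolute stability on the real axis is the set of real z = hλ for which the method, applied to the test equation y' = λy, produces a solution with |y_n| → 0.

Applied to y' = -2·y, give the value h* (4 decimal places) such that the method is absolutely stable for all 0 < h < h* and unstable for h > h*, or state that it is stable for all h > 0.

Test eqn y'=λy, z=hλ:
  y_{n+1} = y_n + z·[10/13·y_n + 3/13·y_{n+1}] ⇒ (1 − 3/13z)y_{n+1} = (1 + 10/13z)y_n
  Hence R(z) = (1 + 10/13z)/(1 − 3/13z).

Boundary: |R(x)|=1, x<0.
x=-1.71: |R|=0.2261
R=−1: 1+10/13x = −1+3/13x ⇒ -7/13x=2 ⇒ x=2/(-7/13)=-3.7143
Confirm numerically:
  x=-3.476: |R|=0.92880 <1
  x=-2.798: |R|=0.70020 <1
  x=-1.938: |R|=0.33911 <1
  x=-1.796: |R|=0.26974 <1
  x=-4.084: |R|=1.10249 >1
  x=-4.027: |R|=1.08728 >1
  x=-3.787: |R|=1.02089 >1
Interval (-3.7143, 0).

(-3.7143,0); λ=-2 ⇒ h* = (26/7)/2 = 1.8571.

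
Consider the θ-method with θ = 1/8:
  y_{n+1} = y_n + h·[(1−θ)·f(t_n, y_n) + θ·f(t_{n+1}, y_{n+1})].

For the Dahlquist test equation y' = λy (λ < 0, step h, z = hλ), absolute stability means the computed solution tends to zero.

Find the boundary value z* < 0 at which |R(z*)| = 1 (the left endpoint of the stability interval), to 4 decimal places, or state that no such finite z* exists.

z* = -2.6667.

With y'=λy (z=hλ):
  y_{n+1} = y_n + z·[7/8·y_n + 1/8·y_{n+1}] ⇒ (1 − 1/8z)y_{n+1} = (1 + 7/8z)y_n
  so R(z) = (1 + 7/8z)/(1 − 1/8z).

Need |R(x)|<1, x<0.
x=-1.21: |R|=0.0510
R=−1: 1+7/8x = −1+1/8x ⇒ -3/4x=2 ⇒ x=2/(-3/4)=-2.6667
Confirm numerically:
  x=-2.588: |R|=0.95542 <1
  x=-1.660: |R|=0.37474 <1
  x=-1.641: |R|=0.36168 <1
  x=-1.418: |R|=0.20450 <1
  x=-3.122: |R|=1.24564 >1
  x=-2.956: |R|=1.15845 >1
  x=-2.809: |R|=1.07901 >1
Interval (-2.6667, 0).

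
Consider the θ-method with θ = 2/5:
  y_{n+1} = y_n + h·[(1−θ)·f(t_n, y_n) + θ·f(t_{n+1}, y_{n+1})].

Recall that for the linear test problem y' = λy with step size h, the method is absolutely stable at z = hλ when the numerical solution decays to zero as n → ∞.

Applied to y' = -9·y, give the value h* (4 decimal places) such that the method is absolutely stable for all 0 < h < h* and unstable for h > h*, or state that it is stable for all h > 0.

Set f=λy, z=hλ:
  y_{n+1} = y_n + z·[3/5·y_n + 2/5·y_{n+1}] ⇒ (1 − 2/5z)y_{n+1} = (1 + 3/5z)y_n
  so R(z) = (1 + 3/5z)/(1 − 2/5z).

Need |R(x)|<1, x<0.
x=-0.95: |R|=0.3116
R=−1: 1+3/5x = −1+2/5x ⇒ -1/5x=2 ⇒ x=2/(-1/5)=-10.0000
Confirm numerically:
  x=-8.555: |R|=0.93464 <1
  x=-8.097: |R|=0.91021 <1
  x=-6.236: |R|=0.78457 <1
  x=-10.506: |R|=1.01945 >1
  x=-10.359: |R|=1.01396 >1
  x=-10.258: |R|=1.01011 >1
So |R|<1 on (-10.0000, 0).

(-10.0000,0); λ=-9 ⇒ h* = (10)/9 = 1.1111.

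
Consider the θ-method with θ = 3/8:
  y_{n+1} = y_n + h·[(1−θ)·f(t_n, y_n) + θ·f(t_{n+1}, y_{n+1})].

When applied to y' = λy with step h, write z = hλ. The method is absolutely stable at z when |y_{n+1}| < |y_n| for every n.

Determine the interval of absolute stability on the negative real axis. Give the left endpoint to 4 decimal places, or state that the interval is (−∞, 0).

Test eqn y'=λy, z=hλ:
  y_{n+1} = y_n + z·[5/8·y_n + 3/8·y_{n+1}] ⇒ (1 − 3/8z)y_{n+1} = (1 + 5/8z)y_n
  R(z) = (1 + 5/8z)/(1 − 3/8z).

Solve |R(x)|<1 on ℝ⁻.
x=-0.55: |R|=0.5440
R=−1: 1+5/8x = −1+3/8x ⇒ -1/4x=2 ⇒ x=2/(-1/4)=-8.0000
Confirm numerically:
  x=-7.971: |R|=0.99818 <1
  x=-6.094: |R|=0.85496 <1
  x=-5.601: |R|=0.80656 <1
  x=-3.776: |R|=0.56291 <1
  x=-8.270: |R|=1.01646 >1
  x=-8.174: |R|=1.01070 >1
  x=-8.086: |R|=1.00533 >1
Interval (-8.0000, 0).

(-8.0000, 0).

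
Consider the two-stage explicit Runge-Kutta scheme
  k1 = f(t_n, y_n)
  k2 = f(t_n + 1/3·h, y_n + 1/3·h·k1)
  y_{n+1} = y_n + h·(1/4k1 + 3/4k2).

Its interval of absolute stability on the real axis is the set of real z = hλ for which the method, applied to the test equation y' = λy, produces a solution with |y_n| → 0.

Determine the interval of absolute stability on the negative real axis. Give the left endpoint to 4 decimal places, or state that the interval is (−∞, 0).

(-4.0000, 0).

Test eqn y'=λy, z=hλ:
  k1=λy_n ⇒ h·k1=z·y_n;  k2=λ(1+1/3z)y_n ⇒ h·k2=z(1+1/3z)y_n
  y_{n+1}/y_n = 1 + 1/4z + 3/4z(1+1/3z) = 1 + z + 1/4z²
  Hence R(z) = 1 + z + 1/4z².

Need |R(x)|<1, x<0.
x=-1.78: |R|=0.0121
R=1: x+1/4x²=0 ⇒ x=−4=-4.0000; min R=1−1/(4·1/4)=0.0000>−1
Confirm numerically:
  x=-2.538: |R|=0.07236 <1
  x=-2.361: |R|=0.03258 <1
  x=-2.320: |R|=0.02560 <1
  x=-1.607: |R|=0.03861 <1
  x=-4.201: |R|=1.21110 >1
  x=-4.196: |R|=1.20560 >1
  x=-4.025: |R|=1.02516 >1
Interval (-4.0000, 0).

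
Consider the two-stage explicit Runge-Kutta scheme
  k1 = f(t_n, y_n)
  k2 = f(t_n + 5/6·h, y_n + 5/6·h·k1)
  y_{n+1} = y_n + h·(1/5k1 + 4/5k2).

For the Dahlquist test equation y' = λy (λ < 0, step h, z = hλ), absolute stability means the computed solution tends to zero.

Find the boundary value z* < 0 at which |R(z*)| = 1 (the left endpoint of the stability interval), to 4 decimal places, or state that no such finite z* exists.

z* = -1.5000.

Set f=λy, z=hλ:
  k1=λy_n ⇒ h·k1=z·y_n;  k2=λ(1+5/6z)y_n ⇒ h·k2=z(1+5/6z)y_n
  y_{n+1}/y_n = 1 + 1/5z + 4/5z(1+5/6z) = 1 + z + 2/3z²
  Hence R(z) = 1 + z + 2/3z².

Need |R(x)|<1, x<0.
x=-1.53: |R|=1.0306
R=1: x+2/3x²=0 ⇒ x=−3/2=-1.5000; min R=1−1/(4·2/3)=0.6250>−1
Confirm numerically:
  x=-0.909: |R|=0.64185 <1
  x=-0.711: |R|=0.62601 <1
  x=-0.634: |R|=0.63397 <1
  x=-1.960: |R|=1.60107 >1
  x=-1.781: |R|=1.33364 >1
So |R|<1 on (-1.5000, 0).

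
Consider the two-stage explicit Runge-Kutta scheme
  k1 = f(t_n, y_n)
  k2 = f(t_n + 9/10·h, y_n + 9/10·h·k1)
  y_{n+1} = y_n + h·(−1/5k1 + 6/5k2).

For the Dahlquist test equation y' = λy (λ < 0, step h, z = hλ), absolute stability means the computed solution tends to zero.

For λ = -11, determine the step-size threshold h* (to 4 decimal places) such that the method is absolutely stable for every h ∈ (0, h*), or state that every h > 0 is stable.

(-0.9259,0); λ=-11 ⇒ h* = (25/27)/11 = 0.0842.

Test eqn y'=λy, z=hλ:
  k1=λy_n ⇒ h·k1=z·y_n;  k2=λ(1+9/10z)y_n ⇒ h·k2=z(1+9/10z)y_n
  y_{n+1}/y_n = 1 − 1/5z + 6/5z(1+9/10z) = 1 + z + 27/25z²
  so R(z) = 1 + z + 27/25z².

Solve |R(x)|<1 on ℝ⁻.
x=-1.35: |R|=1.6183
R=1: x+27/25x²=0 ⇒ x=−25/27=-0.9259; min R=1−1/(4·27/25)=0.7685>−1
Confirm numerically:
  x=-0.891: |R|=0.96639 <1
  x=-0.755: |R|=0.86063 <1
  x=-0.711: |R|=0.83496 <1
  x=-0.634: |R|=0.80011 <1
  x=-1.459: |R|=1.83998 >1
  x=-1.120: |R|=1.23475 >1
So |R|<1 on (-0.9259, 0).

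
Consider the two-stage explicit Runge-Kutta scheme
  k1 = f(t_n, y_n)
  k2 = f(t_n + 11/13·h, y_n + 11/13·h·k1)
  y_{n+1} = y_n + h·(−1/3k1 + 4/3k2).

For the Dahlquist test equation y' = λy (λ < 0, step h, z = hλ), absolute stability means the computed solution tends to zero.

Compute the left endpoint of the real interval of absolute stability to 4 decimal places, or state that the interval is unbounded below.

z* = -0.8864.

Set f=λy, z=hλ:
  k1=λy_n ⇒ h·k1=z·y_n;  k2=λ(1+11/13z)y_n ⇒ h·k2=z(1+11/13z)y_n
  y_{n+1}/y_n = 1 − 1/3z + 4/3z(1+11/13z) = 1 + z + 44/39z²
  so R(z) = 1 + z + 44/39z².

Solve |R(x)|<1 on ℝ⁻.
x=-0.74: |R|=0.8778
R=1: x+44/39x²=0 ⇒ x=−39/44=-0.8864; min R=1−1/(4·44/39)=0.7784>−1
Confirm numerically:
  x=-0.733: |R|=0.87317 <1
  x=-0.669: |R|=0.83594 <1
  x=-0.583: |R|=0.80046 <1
  x=-0.553: |R|=0.79202 <1
  x=-1.360: |R|=1.72673 >1
  x=-0.919: |R|=1.03384 >1
Stable set (-0.8864, 0).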